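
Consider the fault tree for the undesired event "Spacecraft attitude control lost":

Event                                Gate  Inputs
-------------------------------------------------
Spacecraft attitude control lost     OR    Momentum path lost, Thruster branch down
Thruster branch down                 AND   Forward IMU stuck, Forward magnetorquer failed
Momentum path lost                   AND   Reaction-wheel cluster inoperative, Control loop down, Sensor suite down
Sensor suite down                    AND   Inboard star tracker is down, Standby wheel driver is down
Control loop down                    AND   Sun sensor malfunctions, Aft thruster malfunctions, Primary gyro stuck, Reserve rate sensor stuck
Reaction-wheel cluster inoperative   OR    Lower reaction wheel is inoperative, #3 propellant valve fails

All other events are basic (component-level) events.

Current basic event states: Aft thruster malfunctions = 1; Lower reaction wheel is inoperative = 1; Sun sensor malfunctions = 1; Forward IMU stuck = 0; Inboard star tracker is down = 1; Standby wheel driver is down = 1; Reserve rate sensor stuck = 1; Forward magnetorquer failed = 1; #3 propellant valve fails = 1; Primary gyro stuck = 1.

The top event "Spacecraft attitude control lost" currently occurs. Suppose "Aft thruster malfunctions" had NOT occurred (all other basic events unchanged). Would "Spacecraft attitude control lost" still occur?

Counterfactual: set "Aft thruster malfunctions" to not occurred.
Reaction-wheel cluster inoperative [OR]: Lower reaction wheel is inoperative=occurs, #3 propellant valve fails=occurs → at least one input occurs → occurs.
Control loop down [AND]: Sun sensor malfunctions=occurs, Aft thruster malfunctions=not, Primary gyro stuck=occurs, Reserve rate sensor stuck=occurs → not all inputs occur → does not occur.
Sensor suite down [AND]: Inboard star tracker is down=occurs, Standby wheel driver is down=occurs → all inputs occur → occurs.
Momentum path lost [AND]: Reaction-wheel cluster inoperative=occurs, Control loop down=not, Sensor suite down=occurs → not all inputs occur → does not occur.
Thruster branch down [AND]: Forward IMU stuck=not, Forward magnetorquer failed=occurs → not all inputs occur → does not occur.
Spacecraft attitude control lost [OR]: Momentum path lost=not, Thruster branch down=not → no input occurs → does not occur.

No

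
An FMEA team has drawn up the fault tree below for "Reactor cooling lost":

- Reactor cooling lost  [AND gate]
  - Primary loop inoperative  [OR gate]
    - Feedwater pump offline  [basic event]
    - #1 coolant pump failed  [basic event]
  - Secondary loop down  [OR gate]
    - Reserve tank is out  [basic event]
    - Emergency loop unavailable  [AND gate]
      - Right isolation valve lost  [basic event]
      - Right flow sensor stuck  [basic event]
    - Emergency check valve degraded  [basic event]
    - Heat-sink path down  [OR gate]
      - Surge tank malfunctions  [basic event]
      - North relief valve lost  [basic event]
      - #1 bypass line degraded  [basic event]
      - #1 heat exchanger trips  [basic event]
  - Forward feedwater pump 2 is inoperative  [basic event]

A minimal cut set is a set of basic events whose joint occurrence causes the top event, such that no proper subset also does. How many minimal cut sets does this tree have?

Primary loop inoperative [OR]: union of children's cut sets → 2 cut set(s).
Emergency loop unavailable [AND]: one cut set from each child combined → 1 × 1 = 1 cut set(s).
Heat-sink path down [OR]: union of children's cut sets → 4 cut set(s).
Secondary loop down [OR]: union of children's cut sets → 7 cut set(s).
Reactor cooling lost [AND]: one cut set from each child combined → 2 × 7 × 1 = 14 cut set(s).

14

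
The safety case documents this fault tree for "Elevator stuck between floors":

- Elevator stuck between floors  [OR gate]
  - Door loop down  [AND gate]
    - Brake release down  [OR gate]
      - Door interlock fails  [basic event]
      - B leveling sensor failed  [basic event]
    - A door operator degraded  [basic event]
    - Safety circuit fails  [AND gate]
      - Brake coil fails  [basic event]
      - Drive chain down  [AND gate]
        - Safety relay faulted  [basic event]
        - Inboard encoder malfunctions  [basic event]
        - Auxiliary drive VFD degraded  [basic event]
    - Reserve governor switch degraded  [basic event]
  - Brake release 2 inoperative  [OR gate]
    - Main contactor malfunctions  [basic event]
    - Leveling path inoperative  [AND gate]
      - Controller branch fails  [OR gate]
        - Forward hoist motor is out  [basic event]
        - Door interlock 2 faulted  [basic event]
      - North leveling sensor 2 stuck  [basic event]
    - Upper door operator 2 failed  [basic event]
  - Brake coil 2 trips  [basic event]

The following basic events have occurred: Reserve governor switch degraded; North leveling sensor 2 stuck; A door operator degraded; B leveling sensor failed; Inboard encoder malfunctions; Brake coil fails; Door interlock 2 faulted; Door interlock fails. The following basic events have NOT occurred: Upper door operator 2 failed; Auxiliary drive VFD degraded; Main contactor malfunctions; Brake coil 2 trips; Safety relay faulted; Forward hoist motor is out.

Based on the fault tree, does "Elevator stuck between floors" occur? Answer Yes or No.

Yes

Brake release down [OR]: Door interlock fails=occurs, B leveling sensor failed=occurs → at least one input occurs → occurs.
Drive chain down [AND]: Safety relay faulted=not, Inboard encoder malfunctions=occurs, Auxiliary drive VFD degraded=not → not all inputs occur → does not occur.
Safety circuit fails [AND]: Brake coil fails=occurs, Drive chain down=not → not all inputs occur → does not occur.
Door loop down [AND]: Brake release down=occurs, A door operator degraded=occurs, Safety circuit fails=not, Reserve governor switch degraded=occurs → not all inputs occur → does not occur.
Controller branch fails [OR]: Forward hoist motor is out=not, Door interlock 2 faulted=occurs → at least one input occurs → occurs.
Leveling path inoperative [AND]: Controller branch fails=occurs, North leveling sensor 2 stuck=occurs → all inputs occur → occurs.
Brake release 2 inoperative [OR]: Main contactor malfunctions=not, Leveling path inoperative=occurs, Upper door operator 2 failed=not → at least one input occurs → occurs.
Elevator stuck between floors [OR]: Door loop down=not, Brake release 2 inoperative=occurs, Brake coil 2 trips=not → at least one input occurs → occurs.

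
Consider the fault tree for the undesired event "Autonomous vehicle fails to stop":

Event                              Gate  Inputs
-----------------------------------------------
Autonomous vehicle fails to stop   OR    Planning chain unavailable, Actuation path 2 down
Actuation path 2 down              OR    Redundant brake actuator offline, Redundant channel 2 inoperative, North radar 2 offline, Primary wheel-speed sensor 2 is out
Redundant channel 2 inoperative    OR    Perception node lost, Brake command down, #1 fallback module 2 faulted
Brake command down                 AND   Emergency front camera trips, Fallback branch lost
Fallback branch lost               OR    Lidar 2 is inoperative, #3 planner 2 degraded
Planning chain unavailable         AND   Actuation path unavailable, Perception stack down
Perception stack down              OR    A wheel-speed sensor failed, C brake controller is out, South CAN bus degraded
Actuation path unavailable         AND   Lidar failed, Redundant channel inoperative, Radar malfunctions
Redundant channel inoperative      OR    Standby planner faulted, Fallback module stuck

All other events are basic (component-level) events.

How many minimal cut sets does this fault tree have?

Redundant channel inoperative [OR]: union of children's cut sets → 2 cut set(s).
Actuation path unavailable [AND]: one cut set from each child combined → 1 × 2 × 1 = 2 cut set(s).
Perception stack down [OR]: union of children's cut sets → 3 cut set(s).
Planning chain unavailable [AND]: one cut set from each child combined → 2 × 3 = 6 cut set(s).
Fallback branch lost [OR]: union of children's cut sets → 2 cut set(s).
Brake command down [AND]: one cut set from each child combined → 1 × 2 = 2 cut set(s).
Redundant channel 2 inoperative [OR]: union of children's cut sets → 4 cut set(s).
Actuation path 2 down [OR]: union of children's cut sets → 7 cut set(s).
Autonomous vehicle fails to stop [OR]: union of children's cut sets → 13 cut set(s).

13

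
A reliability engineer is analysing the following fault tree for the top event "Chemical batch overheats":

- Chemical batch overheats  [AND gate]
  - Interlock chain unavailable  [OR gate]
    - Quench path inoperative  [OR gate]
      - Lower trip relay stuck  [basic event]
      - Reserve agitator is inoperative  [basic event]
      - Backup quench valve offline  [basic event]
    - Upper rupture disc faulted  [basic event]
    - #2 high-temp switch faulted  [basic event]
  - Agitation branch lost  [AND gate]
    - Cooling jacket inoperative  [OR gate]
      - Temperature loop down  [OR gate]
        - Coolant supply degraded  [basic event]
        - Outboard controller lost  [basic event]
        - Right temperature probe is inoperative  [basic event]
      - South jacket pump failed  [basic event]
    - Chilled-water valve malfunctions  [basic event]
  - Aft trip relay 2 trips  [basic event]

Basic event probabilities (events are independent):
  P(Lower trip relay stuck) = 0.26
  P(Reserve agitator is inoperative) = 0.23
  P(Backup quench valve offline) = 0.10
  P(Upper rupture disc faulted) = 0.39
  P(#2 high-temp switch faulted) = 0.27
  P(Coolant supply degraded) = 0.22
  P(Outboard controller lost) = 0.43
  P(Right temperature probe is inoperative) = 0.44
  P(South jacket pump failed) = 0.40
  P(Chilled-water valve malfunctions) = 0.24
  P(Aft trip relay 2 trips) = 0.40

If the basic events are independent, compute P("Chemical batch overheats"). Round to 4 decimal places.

0.0630

P(Quench path inoperative) [OR] = 1 − (1−0.26) × (1−0.23) × (1−0.10) = 0.487180
P(Interlock chain unavailable) [OR] = 1 − (1−0.487180) × (1−0.39) × (1−0.27) = 0.771641
P(Temperature loop down) [OR] = 1 − (1−0.22) × (1−0.43) × (1−0.44) = 0.751024
P(Cooling jacket inoperative) [OR] = 1 − (1−0.751024) × (1−0.40) = 0.850614
P(Agitation branch lost) [AND] = 0.850614 × 0.24 = 0.204147
P(Chemical batch overheats) [AND] = 0.771641 × 0.204147 × 0.40 = 0.063011
Rounded to 4 decimal places: P(Chemical batch overheats) ≈ 0.0630.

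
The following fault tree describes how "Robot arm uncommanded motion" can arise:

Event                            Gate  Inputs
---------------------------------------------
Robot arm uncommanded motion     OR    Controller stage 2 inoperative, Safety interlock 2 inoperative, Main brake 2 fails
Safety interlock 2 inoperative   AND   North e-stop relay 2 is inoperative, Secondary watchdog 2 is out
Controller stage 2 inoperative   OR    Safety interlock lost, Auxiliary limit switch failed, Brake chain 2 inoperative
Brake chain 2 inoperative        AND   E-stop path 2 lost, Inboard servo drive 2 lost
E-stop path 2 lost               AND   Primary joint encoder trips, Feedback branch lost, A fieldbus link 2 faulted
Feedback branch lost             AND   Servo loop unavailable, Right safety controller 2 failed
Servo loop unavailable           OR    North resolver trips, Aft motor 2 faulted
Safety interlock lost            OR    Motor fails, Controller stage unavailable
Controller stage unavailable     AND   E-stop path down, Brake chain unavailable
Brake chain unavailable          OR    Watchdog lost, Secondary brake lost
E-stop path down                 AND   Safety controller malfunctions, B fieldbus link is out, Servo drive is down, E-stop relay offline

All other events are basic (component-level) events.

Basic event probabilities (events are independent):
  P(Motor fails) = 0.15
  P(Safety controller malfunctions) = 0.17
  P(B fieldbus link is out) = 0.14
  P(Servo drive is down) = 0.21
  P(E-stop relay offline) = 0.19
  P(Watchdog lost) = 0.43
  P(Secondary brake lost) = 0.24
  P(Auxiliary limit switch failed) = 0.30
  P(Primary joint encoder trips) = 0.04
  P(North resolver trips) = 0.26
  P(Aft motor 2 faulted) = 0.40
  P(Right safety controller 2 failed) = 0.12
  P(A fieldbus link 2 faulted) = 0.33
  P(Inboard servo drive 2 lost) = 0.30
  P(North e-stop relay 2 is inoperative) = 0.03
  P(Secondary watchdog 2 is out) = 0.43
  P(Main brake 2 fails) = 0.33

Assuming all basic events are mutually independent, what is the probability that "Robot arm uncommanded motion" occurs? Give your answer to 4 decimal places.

0.6068

P(E-stop path down) [AND] = 0.17 × 0.14 × 0.21 × 0.19 = 0.000950
P(Brake chain unavailable) [OR] = 1 − (1−0.43) × (1−0.24) = 0.566800
P(Controller stage unavailable) [AND] = 0.000950 × 0.566800 = 0.000538
P(Safety interlock lost) [OR] = 1 − (1−0.15) × (1−0.000538) = 0.150457
P(Servo loop unavailable) [OR] = 1 − (1−0.26) × (1−0.40) = 0.556000
P(Feedback branch lost) [AND] = 0.556000 × 0.12 = 0.066720
P(E-stop path 2 lost) [AND] = 0.04 × 0.066720 × 0.33 = 0.000881
P(Brake chain 2 inoperative) [AND] = 0.000881 × 0.30 = 0.000264
P(Controller stage 2 inoperative) [OR] = 1 − (1−0.150457) × (1−0.30) × (1−0.000264) = 0.405477
P(Safety interlock 2 inoperative) [AND] = 0.03 × 0.43 = 0.012900
P(Robot arm uncommanded motion) [OR] = 1 − (1−0.405477) × (1−0.012900) × (1−0.33) = 0.606808
Rounded to 4 decimal places: P(Robot arm uncommanded motion) ≈ 0.6068.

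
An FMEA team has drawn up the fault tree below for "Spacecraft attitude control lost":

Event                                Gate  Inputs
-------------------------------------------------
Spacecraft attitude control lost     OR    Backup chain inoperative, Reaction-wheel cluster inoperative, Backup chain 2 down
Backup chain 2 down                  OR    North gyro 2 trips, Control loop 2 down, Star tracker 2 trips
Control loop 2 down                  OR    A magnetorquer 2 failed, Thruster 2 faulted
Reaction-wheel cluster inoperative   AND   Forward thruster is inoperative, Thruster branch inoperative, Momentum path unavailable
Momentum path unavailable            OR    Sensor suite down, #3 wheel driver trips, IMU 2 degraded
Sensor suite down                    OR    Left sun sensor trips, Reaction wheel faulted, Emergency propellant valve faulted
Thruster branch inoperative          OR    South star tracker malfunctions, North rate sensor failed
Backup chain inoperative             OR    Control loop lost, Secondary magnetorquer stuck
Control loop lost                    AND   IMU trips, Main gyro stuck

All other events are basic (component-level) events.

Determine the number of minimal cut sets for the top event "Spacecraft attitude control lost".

16

Control loop lost [AND]: one cut set from each child combined → 1 × 1 = 1 cut set(s).
Backup chain inoperative [OR]: union of children's cut sets → 2 cut set(s).
Thruster branch inoperative [OR]: union of children's cut sets → 2 cut set(s).
Sensor suite down [OR]: union of children's cut sets → 3 cut set(s).
Momentum path unavailable [OR]: union of children's cut sets → 5 cut set(s).
Reaction-wheel cluster inoperative [AND]: one cut set from each child combined → 1 × 2 × 5 = 10 cut set(s).
Control loop 2 down [OR]: union of children's cut sets → 2 cut set(s).
Backup chain 2 down [OR]: union of children's cut sets → 4 cut set(s).
Spacecraft attitude control lost [OR]: union of children's cut sets → 16 cut set(s).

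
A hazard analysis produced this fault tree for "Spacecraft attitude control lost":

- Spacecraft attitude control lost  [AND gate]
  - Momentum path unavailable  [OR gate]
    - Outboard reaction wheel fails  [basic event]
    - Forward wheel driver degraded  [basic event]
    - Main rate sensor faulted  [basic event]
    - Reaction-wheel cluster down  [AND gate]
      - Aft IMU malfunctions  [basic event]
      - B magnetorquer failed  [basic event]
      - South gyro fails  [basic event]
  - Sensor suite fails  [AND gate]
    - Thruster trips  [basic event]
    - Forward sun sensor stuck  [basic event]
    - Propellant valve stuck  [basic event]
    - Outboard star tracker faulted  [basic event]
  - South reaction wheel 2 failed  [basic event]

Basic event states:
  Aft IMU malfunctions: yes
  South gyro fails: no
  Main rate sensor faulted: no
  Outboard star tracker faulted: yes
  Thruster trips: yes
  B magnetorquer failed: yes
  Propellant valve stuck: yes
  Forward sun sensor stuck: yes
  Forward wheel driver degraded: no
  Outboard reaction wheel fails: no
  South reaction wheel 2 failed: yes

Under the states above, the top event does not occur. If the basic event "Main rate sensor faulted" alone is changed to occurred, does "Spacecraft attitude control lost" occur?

Yes

Counterfactual: set "Main rate sensor faulted" to occurred.
Reaction-wheel cluster down [AND]: Aft IMU malfunctions=occurs, B magnetorquer failed=occurs, South gyro fails=not → not all inputs occur → does not occur.
Momentum path unavailable [OR]: Outboard reaction wheel fails=not, Forward wheel driver degraded=not, Main rate sensor faulted=occurs, Reaction-wheel cluster down=not → at least one input occurs → occurs.
Sensor suite fails [AND]: Thruster trips=occurs, Forward sun sensor stuck=occurs, Propellant valve stuck=occurs, Outboard star tracker faulted=occurs → all inputs occur → occurs.
Spacecraft attitude control lost [AND]: Momentum path unavailable=occurs, Sensor suite fails=occurs, South reaction wheel 2 failed=occurs → all inputs occur → occurs.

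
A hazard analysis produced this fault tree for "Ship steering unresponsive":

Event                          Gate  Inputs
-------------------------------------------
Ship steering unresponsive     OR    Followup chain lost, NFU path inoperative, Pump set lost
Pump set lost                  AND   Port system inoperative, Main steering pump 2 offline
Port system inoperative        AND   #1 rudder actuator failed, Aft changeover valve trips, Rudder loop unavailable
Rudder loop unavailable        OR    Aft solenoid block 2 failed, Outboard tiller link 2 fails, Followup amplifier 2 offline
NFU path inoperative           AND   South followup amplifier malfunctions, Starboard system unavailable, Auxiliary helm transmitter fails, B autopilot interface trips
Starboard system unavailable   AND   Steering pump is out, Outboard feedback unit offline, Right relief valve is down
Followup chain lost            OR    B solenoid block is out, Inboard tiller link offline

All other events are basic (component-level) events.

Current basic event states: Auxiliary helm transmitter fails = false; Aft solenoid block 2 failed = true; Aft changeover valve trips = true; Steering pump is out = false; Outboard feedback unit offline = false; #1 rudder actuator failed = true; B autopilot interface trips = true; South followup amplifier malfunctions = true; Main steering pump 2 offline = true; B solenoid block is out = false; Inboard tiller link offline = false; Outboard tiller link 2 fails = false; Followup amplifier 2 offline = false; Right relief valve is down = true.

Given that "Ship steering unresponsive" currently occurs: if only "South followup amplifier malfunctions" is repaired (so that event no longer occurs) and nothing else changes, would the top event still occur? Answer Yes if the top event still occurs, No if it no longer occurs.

Counterfactual: set "South followup amplifier malfunctions" to not occurred.
Followup chain lost [OR]: B solenoid block is out=not, Inboard tiller link offline=not → no input occurs → does not occur.
Starboard system unavailable [AND]: Steering pump is out=not, Outboard feedback unit offline=not, Right relief valve is down=occurs → not all inputs occur → does not occur.
NFU path inoperative [AND]: South followup amplifier malfunctions=not, Starboard system unavailable=not, Auxiliary helm transmitter fails=not, B autopilot interface trips=occurs → not all inputs occur → does not occur.
Rudder loop unavailable [OR]: Aft solenoid block 2 failed=occurs, Outboard tiller link 2 fails=not, Followup amplifier 2 offline=not → at least one input occurs → occurs.
Port system inoperative [AND]: #1 rudder actuator failed=occurs, Aft changeover valve trips=occurs, Rudder loop unavailable=occurs → all inputs occur → occurs.
Pump set lost [AND]: Port system inoperative=occurs, Main steering pump 2 offline=occurs → all inputs occur → occurs.
Ship steering unresponsive [OR]: Followup chain lost=not, NFU path inoperative=not, Pump set lost=occurs → at least one input occurs → occurs.

Yes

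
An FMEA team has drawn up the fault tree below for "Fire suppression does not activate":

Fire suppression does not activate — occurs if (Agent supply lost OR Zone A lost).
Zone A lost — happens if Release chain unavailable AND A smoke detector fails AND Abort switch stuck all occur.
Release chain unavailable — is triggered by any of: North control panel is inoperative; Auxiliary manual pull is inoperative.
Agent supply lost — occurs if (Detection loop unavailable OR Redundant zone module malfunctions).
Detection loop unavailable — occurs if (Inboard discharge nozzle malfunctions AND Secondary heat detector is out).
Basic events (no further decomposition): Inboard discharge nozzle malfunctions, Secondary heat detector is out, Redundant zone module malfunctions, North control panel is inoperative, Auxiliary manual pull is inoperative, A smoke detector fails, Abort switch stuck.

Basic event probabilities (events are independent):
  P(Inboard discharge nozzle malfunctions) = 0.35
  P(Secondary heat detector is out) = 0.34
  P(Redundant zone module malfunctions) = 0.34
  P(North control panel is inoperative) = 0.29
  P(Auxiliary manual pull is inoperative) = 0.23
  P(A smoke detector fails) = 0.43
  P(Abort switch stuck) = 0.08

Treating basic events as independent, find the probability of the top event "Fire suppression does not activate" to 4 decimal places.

P(Detection loop unavailable) [AND] = 0.35 × 0.34 = 0.119000
P(Agent supply lost) [OR] = 1 − (1−0.119000) × (1−0.34) = 0.418540
P(Release chain unavailable) [OR] = 1 − (1−0.29) × (1−0.23) = 0.453300
P(Zone A lost) [AND] = 0.453300 × 0.43 × 0.08 = 0.015594
P(Fire suppression does not activate) [OR] = 1 − (1−0.418540) × (1−0.015594) = 0.427607
Rounded to 4 decimal places: P(Fire suppression does not activate) ≈ 0.4276.

0.4276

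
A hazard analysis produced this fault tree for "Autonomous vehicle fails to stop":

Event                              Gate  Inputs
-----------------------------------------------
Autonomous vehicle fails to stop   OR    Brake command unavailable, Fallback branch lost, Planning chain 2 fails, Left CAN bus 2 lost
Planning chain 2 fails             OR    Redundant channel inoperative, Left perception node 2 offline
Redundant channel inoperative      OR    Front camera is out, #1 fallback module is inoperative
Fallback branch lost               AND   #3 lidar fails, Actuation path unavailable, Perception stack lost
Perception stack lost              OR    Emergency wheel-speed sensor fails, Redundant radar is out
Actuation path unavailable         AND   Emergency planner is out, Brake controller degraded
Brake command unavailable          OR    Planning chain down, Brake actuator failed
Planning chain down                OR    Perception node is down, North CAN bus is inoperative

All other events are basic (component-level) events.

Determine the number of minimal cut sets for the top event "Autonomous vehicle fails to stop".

9

Planning chain down [OR]: union of children's cut sets → 2 cut set(s).
Brake command unavailable [OR]: union of children's cut sets → 3 cut set(s).
Actuation path unavailable [AND]: one cut set from each child combined → 1 × 1 = 1 cut set(s).
Perception stack lost [OR]: union of children's cut sets → 2 cut set(s).
Fallback branch lost [AND]: one cut set from each child combined → 1 × 1 × 2 = 2 cut set(s).
Redundant channel inoperative [OR]: union of children's cut sets → 2 cut set(s).
Planning chain 2 fails [OR]: union of children's cut sets → 3 cut set(s).
Autonomous vehicle fails to stop [OR]: union of children's cut sets → 9 cut set(s).
Minimal cut sets: {Perception node is down}; {North CAN bus is inoperative}; {Brake actuator failed}; {#3 lidar fails, Brake controller degraded, Emergency planner is out, Emergency wheel-speed sensor fails}; {#3 lidar fails, Brake controller degraded, Emergency planner is out, Redundant radar is out}; {Front camera is out}; {#1 fallback module is inoperative}; {Left perception node 2 offline}; {Left CAN bus 2 lost}.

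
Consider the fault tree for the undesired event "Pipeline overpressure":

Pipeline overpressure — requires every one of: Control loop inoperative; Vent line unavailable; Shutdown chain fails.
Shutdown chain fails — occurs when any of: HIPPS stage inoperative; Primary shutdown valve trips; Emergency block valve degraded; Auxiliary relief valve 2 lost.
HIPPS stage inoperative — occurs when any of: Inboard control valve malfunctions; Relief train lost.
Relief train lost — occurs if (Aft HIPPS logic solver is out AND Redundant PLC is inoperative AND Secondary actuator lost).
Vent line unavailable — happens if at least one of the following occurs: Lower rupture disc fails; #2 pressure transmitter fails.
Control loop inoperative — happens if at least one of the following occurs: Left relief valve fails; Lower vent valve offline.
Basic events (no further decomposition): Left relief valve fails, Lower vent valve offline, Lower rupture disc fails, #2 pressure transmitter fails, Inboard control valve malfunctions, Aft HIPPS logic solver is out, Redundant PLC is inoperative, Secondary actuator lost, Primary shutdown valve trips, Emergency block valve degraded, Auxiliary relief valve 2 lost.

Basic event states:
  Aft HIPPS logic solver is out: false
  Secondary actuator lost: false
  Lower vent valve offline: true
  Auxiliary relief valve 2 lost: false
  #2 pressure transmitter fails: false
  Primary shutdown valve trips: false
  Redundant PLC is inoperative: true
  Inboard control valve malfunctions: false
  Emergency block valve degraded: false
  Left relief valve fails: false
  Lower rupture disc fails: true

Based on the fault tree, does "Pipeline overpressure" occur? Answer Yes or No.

No

Control loop inoperative [OR]: Left relief valve fails=not, Lower vent valve offline=occurs → at least one input occurs → occurs.
Vent line unavailable [OR]: Lower rupture disc fails=occurs, #2 pressure transmitter fails=not → at least one input occurs → occurs.
Relief train lost [AND]: Aft HIPPS logic solver is out=not, Redundant PLC is inoperative=occurs, Secondary actuator lost=not → not all inputs occur → does not occur.
HIPPS stage inoperative [OR]: Inboard control valve malfunctions=not, Relief train lost=not → no input occurs → does not occur.
Shutdown chain fails [OR]: HIPPS stage inoperative=not, Primary shutdown valve trips=not, Emergency block valve degraded=not, Auxiliary relief valve 2 lost=not → no input occurs → does not occur.
Pipeline overpressure [AND]: Control loop inoperative=occurs, Vent line unavailable=occurs, Shutdown chain fails=not → not all inputs occur → does not occur.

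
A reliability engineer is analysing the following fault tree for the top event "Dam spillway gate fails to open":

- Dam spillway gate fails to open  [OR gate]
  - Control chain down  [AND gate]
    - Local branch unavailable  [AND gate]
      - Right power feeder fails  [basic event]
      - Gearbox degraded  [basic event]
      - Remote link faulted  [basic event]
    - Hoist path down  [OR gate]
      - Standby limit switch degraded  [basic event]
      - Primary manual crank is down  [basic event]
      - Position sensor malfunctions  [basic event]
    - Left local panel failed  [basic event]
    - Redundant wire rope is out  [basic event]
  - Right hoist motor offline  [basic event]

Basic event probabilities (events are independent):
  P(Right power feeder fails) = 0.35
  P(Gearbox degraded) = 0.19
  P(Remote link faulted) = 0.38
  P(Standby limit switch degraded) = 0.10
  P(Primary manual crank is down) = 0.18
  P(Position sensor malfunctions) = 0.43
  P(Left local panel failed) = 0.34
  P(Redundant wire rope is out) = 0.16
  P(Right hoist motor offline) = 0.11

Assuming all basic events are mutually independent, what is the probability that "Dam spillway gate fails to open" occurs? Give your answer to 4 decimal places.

P(Local branch unavailable) [AND] = 0.35 × 0.19 × 0.38 = 0.025270
P(Hoist path down) [OR] = 1 − (1−0.10) × (1−0.18) × (1−0.43) = 0.579340
P(Control chain down) [AND] = 0.025270 × 0.579340 × 0.34 × 0.16 = 0.000796
P(Dam spillway gate fails to open) [OR] = 1 − (1−0.000796) × (1−0.11) = 0.110708
Rounded to 4 decimal places: P(Dam spillway gate fails to open) ≈ 0.1107.

0.1107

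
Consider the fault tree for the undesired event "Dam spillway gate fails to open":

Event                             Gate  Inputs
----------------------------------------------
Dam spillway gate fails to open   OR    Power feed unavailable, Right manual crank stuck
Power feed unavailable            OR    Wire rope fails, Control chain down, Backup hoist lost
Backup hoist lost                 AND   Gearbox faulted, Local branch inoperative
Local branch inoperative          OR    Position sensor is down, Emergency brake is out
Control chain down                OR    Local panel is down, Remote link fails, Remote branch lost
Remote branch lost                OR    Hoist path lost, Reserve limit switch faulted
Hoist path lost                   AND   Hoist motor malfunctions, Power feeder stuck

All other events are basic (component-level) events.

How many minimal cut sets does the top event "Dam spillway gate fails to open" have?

Hoist path lost [AND]: one cut set from each child combined → 1 × 1 = 1 cut set(s).
Remote branch lost [OR]: union of children's cut sets → 2 cut set(s).
Control chain down [OR]: union of children's cut sets → 4 cut set(s).
Local branch inoperative [OR]: union of children's cut sets → 2 cut set(s).
Backup hoist lost [AND]: one cut set from each child combined → 1 × 2 = 2 cut set(s).
Power feed unavailable [OR]: union of children's cut sets → 7 cut set(s).
Dam spillway gate fails to open [OR]: union of children's cut sets → 8 cut set(s).
Minimal cut sets: {Wire rope fails}; {Local panel is down}; {Remote link fails}; {Hoist motor malfunctions, Power feeder stuck}; {Reserve limit switch faulted}; {Gearbox faulted, Position sensor is down}; {Emergency brake is out, Gearbox faulted}; {Right manual crank stuck}.

8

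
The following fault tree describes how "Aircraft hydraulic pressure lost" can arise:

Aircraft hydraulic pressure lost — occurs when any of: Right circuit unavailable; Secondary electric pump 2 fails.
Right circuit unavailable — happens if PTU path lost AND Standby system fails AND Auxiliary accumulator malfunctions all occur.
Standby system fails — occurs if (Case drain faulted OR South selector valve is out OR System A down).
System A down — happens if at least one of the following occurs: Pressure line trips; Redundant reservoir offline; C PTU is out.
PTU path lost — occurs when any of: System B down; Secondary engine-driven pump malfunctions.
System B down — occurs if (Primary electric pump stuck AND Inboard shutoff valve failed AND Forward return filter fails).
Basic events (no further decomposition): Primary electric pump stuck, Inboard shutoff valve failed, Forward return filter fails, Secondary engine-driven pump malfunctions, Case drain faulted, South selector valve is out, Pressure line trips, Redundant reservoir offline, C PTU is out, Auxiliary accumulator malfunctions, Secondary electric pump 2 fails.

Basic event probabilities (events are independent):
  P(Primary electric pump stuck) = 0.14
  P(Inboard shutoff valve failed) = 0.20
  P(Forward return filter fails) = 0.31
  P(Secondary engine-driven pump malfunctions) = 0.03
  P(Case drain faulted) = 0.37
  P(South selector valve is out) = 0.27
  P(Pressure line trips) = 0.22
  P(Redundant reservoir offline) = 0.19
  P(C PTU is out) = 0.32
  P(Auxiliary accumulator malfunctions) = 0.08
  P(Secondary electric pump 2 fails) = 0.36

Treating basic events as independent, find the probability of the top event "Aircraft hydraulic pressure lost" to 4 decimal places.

0.3616

P(System B down) [AND] = 0.14 × 0.20 × 0.31 = 0.008680
P(PTU path lost) [OR] = 1 − (1−0.008680) × (1−0.03) = 0.038420
P(System A down) [OR] = 1 − (1−0.22) × (1−0.19) × (1−0.32) = 0.570376
P(Standby system fails) [OR] = 1 − (1−0.37) × (1−0.27) × (1−0.570376) = 0.802416
P(Right circuit unavailable) [AND] = 0.038420 × 0.802416 × 0.08 = 0.002466
P(Aircraft hydraulic pressure lost) [OR] = 1 − (1−0.002466) × (1−0.36) = 0.361578
Rounded to 4 decimal places: P(Aircraft hydraulic pressure lost) ≈ 0.3616.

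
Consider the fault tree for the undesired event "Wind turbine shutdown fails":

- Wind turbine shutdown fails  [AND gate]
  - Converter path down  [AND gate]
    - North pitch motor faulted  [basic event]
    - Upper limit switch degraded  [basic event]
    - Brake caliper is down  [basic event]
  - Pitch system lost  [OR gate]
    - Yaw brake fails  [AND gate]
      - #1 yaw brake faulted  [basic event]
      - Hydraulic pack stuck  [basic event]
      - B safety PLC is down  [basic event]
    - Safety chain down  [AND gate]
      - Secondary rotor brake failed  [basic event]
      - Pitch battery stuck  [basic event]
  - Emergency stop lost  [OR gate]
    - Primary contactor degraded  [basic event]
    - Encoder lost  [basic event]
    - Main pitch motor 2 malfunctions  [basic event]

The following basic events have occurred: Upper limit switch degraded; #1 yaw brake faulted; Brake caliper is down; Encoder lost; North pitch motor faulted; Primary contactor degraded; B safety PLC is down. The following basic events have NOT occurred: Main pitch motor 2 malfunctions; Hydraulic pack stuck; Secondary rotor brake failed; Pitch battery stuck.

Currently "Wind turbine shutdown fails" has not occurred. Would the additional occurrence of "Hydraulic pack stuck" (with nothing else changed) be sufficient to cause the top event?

Yes

Counterfactual: set "Hydraulic pack stuck" to occurred.
Converter path down [AND]: North pitch motor faulted=occurs, Upper limit switch degraded=occurs, Brake caliper is down=occurs → all inputs occur → occurs.
Yaw brake fails [AND]: #1 yaw brake faulted=occurs, Hydraulic pack stuck=occurs, B safety PLC is down=occurs → all inputs occur → occurs.
Safety chain down [AND]: Secondary rotor brake failed=not, Pitch battery stuck=not → not all inputs occur → does not occur.
Pitch system lost [OR]: Yaw brake fails=occurs, Safety chain down=not → at least one input occurs → occurs.
Emergency stop lost [OR]: Primary contactor degraded=occurs, Encoder lost=occurs, Main pitch motor 2 malfunctions=not → at least one input occurs → occurs.
Wind turbine shutdown fails [AND]: Converter path down=occurs, Pitch system lost=occurs, Emergency stop lost=occurs → all inputs occur → occurs.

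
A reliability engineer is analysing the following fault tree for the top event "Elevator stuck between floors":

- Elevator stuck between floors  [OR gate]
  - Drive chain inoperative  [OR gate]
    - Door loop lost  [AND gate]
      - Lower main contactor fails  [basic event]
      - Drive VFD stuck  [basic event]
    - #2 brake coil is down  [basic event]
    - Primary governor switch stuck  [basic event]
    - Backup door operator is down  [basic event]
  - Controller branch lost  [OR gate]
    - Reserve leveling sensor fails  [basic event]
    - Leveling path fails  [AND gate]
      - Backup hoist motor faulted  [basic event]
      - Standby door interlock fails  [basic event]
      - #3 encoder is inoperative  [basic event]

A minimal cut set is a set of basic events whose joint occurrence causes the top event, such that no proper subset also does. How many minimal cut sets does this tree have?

6

Door loop lost [AND]: one cut set from each child combined → 1 × 1 = 1 cut set(s).
Drive chain inoperative [OR]: union of children's cut sets → 4 cut set(s).
Leveling path fails [AND]: one cut set from each child combined → 1 × 1 × 1 = 1 cut set(s).
Controller branch lost [OR]: union of children's cut sets → 2 cut set(s).
Elevator stuck between floors [OR]: union of children's cut sets → 6 cut set(s).
Minimal cut sets: {Drive VFD stuck, Lower main contactor fails}; {#2 brake coil is down}; {Primary governor switch stuck}; {Backup door operator is down}; {Reserve leveling sensor fails}; {#3 encoder is inoperative, Backup hoist motor faulted, Standby door interlock fails}.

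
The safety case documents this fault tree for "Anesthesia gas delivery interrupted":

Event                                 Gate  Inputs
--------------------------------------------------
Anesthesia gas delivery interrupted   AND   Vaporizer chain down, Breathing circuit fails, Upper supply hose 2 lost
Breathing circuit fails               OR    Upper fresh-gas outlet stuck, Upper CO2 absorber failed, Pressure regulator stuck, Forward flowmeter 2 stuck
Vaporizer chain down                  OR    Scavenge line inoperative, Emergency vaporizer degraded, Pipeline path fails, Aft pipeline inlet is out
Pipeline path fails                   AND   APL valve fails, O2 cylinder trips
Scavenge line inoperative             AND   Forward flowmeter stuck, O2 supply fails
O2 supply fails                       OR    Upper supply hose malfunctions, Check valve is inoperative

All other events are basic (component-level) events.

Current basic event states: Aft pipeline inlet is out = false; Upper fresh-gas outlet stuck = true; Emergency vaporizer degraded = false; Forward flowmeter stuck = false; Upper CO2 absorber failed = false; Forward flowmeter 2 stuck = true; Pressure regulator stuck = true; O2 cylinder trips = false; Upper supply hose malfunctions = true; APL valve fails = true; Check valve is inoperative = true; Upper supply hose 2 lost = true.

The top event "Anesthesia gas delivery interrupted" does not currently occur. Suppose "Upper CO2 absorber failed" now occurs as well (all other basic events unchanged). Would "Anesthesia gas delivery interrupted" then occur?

Counterfactual: set "Upper CO2 absorber failed" to occurred.
O2 supply fails [OR]: Upper supply hose malfunctions=occurs, Check valve is inoperative=occurs → at least one input occurs → occurs.
Scavenge line inoperative [AND]: Forward flowmeter stuck=not, O2 supply fails=occurs → not all inputs occur → does not occur.
Pipeline path fails [AND]: APL valve fails=occurs, O2 cylinder trips=not → not all inputs occur → does not occur.
Vaporizer chain down [OR]: Scavenge line inoperative=not, Emergency vaporizer degraded=not, Pipeline path fails=not, Aft pipeline inlet is out=not → no input occurs → does not occur.
Breathing circuit fails [OR]: Upper fresh-gas outlet stuck=occurs, Upper CO2 absorber failed=occurs, Pressure regulator stuck=occurs, Forward flowmeter 2 stuck=occurs → at least one input occurs → occurs.
Anesthesia gas delivery interrupted [AND]: Vaporizer chain down=not, Breathing circuit fails=occurs, Upper supply hose 2 lost=occurs → not all inputs occur → does not occur.

No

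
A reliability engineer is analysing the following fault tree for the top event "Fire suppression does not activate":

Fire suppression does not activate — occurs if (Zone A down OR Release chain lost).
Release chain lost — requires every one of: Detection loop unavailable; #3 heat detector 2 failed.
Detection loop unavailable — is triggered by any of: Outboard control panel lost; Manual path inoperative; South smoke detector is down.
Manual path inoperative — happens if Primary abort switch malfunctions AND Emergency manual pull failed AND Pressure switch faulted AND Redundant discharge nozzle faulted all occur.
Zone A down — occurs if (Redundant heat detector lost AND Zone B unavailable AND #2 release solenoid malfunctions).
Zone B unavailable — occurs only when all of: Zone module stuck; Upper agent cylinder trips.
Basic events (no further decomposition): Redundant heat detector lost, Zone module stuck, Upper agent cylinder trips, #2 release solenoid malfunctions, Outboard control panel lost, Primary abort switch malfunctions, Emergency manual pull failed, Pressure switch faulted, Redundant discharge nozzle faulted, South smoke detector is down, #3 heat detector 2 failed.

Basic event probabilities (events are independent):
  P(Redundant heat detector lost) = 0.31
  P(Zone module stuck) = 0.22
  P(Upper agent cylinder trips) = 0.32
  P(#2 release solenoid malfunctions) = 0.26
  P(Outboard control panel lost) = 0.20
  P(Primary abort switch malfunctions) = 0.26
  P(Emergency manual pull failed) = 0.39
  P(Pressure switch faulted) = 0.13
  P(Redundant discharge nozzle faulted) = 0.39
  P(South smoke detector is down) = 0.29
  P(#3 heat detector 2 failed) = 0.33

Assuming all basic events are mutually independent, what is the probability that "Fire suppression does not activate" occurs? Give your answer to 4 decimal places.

0.1484

P(Zone B unavailable) [AND] = 0.22 × 0.32 = 0.070400
P(Zone A down) [AND] = 0.31 × 0.070400 × 0.26 = 0.005674
P(Manual path inoperative) [AND] = 0.26 × 0.39 × 0.13 × 0.39 = 0.005141
P(Detection loop unavailable) [OR] = 1 − (1−0.20) × (1−0.005141) × (1−0.29) = 0.434920
P(Release chain lost) [AND] = 0.434920 × 0.33 = 0.143524
P(Fire suppression does not activate) [OR] = 1 − (1−0.005674) × (1−0.143524) = 0.148384
Rounded to 4 decimal places: P(Fire suppression does not activate) ≈ 0.1484.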